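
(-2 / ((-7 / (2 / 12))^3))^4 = 1 / 1883091842914980096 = 0.00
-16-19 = -35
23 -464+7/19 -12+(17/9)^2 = -691109/1539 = -449.06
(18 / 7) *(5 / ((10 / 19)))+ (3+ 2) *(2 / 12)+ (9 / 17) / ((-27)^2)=25.26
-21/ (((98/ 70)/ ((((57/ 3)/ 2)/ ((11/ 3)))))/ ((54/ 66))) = -7695/ 242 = -31.80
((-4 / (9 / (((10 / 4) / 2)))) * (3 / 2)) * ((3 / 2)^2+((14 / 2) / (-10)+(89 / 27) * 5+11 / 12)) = -1279 / 81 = -15.79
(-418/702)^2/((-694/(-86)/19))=35687377/42750747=0.83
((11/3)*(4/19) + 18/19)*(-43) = -4214/57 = -73.93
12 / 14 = 0.86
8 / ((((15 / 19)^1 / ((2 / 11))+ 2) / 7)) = 2128 / 241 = 8.83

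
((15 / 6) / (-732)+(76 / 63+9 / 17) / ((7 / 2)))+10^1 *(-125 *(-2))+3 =9159117497 / 3658536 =2503.49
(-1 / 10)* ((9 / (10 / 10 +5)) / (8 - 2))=-1 / 40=-0.02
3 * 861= 2583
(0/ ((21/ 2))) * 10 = 0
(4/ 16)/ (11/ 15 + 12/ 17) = 0.17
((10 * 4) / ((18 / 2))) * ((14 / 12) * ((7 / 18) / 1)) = 2.02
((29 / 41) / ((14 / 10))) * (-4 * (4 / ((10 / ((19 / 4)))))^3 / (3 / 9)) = -596733 / 14350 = -41.58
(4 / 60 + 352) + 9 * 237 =37276 / 15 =2485.07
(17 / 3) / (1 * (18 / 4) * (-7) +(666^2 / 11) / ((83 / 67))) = 0.00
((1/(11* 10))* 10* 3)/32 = 0.01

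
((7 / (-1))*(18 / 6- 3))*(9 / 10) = 0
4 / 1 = 4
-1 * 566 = -566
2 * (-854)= -1708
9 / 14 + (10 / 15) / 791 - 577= -2735387 / 4746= -576.36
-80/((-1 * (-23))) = -80/23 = -3.48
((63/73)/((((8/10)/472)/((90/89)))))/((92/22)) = 18399150/149431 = 123.13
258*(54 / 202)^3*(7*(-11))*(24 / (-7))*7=9384539472 / 1030301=9108.54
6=6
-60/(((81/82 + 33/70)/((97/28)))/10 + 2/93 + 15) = -554791500/139286209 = -3.98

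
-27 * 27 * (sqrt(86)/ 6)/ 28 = -243 * sqrt(86)/ 56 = -40.24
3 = 3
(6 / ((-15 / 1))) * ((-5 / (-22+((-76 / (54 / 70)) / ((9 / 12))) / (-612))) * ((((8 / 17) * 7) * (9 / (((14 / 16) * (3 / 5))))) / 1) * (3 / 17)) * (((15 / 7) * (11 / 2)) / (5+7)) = -14434200 / 16064167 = -0.90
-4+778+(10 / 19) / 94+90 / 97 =67125509 / 86621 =774.93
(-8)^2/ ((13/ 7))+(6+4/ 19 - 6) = 8564/ 247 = 34.67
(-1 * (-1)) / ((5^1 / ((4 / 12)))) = 1 / 15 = 0.07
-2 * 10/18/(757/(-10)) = 100/6813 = 0.01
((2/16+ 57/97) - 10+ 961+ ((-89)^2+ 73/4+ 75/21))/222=48315109/1205904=40.07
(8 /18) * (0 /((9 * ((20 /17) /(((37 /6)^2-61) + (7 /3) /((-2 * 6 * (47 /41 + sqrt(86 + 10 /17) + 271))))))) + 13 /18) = 26 /81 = 0.32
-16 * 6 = -96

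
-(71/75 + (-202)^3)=618180529/75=8242407.05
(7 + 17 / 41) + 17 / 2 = 1305 / 82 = 15.91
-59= -59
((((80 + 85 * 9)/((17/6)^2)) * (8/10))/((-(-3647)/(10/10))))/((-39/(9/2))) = -0.00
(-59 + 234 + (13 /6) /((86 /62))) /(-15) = -45553 /3870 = -11.77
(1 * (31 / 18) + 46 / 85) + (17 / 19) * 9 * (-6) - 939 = -28635473 / 29070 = -985.05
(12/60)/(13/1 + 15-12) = 0.01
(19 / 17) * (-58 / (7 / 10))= -11020 / 119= -92.61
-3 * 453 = -1359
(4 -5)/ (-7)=1/ 7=0.14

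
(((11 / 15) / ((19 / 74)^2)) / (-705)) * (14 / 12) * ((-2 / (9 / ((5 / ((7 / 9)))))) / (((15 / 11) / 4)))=2650384 / 34358175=0.08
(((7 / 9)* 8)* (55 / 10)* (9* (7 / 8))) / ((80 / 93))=50127 / 160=313.29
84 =84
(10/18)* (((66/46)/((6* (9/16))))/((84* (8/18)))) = 55/8694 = 0.01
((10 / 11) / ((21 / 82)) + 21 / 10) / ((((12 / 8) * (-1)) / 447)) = -1944599 / 1155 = -1683.64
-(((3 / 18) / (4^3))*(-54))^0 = -1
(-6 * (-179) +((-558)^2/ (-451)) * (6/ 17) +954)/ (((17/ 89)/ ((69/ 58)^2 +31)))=33192310815615/ 109615099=302807.84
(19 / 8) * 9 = 171 / 8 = 21.38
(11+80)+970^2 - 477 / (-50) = 47050027 / 50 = 941000.54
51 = 51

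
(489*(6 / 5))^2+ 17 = 8608781 / 25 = 344351.24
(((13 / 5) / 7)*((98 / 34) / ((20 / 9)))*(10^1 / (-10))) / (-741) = 0.00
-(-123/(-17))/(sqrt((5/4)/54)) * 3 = -2214 * sqrt(30)/85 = -142.67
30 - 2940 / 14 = -180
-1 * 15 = -15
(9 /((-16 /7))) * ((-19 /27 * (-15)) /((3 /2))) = -665 /24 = -27.71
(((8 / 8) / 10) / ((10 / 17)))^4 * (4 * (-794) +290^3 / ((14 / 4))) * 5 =509016312391 / 17500000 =29086.65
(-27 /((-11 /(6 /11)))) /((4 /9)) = 729 /242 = 3.01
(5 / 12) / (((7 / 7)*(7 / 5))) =25 / 84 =0.30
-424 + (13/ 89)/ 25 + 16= -907787/ 2225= -407.99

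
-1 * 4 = -4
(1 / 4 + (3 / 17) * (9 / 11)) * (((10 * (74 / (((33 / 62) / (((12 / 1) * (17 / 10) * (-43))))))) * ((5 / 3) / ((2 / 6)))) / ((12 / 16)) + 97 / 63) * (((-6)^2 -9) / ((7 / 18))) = -44878234734945 / 201586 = -222625751.47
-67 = -67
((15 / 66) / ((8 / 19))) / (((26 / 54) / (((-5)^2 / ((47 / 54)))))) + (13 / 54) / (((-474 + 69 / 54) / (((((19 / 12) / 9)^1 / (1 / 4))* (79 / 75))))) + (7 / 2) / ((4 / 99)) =82565426070229 / 694846216350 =118.83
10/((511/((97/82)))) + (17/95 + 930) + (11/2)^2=7646524113/7961380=960.45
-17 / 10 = -1.70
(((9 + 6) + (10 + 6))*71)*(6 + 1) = 15407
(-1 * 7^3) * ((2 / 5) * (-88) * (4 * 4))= 965888 / 5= 193177.60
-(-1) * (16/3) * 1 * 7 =112/3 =37.33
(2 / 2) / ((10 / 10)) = 1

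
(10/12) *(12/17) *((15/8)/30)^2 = 0.00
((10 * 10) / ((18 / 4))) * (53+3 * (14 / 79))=845800 / 711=1189.59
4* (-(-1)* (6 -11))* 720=-14400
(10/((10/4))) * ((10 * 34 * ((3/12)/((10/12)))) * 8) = 3264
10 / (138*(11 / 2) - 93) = 5 / 333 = 0.02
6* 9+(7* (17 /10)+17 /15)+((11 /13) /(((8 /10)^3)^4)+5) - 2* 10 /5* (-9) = 393720423989 /3271557120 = 120.35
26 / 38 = 13 / 19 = 0.68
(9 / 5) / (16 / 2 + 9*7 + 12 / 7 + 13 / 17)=1071 / 43720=0.02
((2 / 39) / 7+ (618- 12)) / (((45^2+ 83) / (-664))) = -27463040 / 143871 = -190.89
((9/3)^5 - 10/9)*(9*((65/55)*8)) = 20582.55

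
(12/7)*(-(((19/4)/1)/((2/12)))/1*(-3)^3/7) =9234/49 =188.45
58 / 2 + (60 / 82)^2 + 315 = 579164 / 1681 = 344.54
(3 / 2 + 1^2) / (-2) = -5 / 4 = -1.25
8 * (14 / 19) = 112 / 19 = 5.89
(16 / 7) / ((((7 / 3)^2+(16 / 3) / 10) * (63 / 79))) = 6320 / 13181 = 0.48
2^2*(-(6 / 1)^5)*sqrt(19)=-31104*sqrt(19)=-135579.19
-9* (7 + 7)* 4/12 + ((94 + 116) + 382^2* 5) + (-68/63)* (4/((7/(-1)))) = 321836780/441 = 729788.62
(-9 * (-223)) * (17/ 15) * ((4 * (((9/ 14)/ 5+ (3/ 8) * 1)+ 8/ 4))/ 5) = 7972473/ 1750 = 4555.70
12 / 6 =2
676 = 676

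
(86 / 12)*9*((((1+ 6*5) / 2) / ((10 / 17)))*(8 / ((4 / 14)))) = 475881 / 10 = 47588.10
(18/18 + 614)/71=8.66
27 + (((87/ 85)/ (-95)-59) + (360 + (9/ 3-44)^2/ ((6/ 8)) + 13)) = 62556764/ 24225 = 2582.32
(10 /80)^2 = 1 /64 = 0.02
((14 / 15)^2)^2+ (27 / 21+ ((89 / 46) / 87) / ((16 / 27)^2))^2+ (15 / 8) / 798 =14187678178676813611 / 5496754074255360000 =2.58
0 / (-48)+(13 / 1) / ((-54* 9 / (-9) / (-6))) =-13 / 9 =-1.44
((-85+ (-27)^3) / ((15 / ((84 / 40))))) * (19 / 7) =-187796 / 25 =-7511.84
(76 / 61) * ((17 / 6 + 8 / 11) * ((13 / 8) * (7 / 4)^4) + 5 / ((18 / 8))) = 435219415 / 6183936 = 70.38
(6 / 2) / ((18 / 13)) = 13 / 6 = 2.17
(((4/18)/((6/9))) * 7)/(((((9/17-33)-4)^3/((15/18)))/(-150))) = 34391/5719872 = 0.01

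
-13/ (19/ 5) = -65/ 19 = -3.42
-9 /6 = -3 /2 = -1.50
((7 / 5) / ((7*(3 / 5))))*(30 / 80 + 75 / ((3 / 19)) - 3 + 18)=3923 / 24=163.46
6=6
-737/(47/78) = -57486/47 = -1223.11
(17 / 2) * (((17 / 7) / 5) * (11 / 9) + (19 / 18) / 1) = 17663 / 1260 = 14.02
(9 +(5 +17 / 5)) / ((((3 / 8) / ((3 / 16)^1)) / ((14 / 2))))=609 / 10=60.90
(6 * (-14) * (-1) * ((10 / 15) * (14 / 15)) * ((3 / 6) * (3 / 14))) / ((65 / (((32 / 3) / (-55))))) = -896 / 53625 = -0.02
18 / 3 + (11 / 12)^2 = 6.84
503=503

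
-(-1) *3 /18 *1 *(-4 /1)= -2 /3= -0.67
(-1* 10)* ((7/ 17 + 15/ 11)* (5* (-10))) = 166000/ 187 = 887.70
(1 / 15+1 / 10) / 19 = 1 / 114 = 0.01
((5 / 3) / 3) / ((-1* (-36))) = 5 / 324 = 0.02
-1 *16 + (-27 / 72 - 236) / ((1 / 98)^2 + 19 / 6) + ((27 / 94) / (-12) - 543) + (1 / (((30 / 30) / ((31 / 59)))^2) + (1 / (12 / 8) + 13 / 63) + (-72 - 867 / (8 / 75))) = -16613192507923981 / 1880885952162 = -8832.64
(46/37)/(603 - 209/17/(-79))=30889/14985703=0.00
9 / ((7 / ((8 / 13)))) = 72 / 91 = 0.79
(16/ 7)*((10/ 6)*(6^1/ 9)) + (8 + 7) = 1105/ 63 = 17.54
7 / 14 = 1 / 2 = 0.50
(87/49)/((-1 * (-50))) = 87/2450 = 0.04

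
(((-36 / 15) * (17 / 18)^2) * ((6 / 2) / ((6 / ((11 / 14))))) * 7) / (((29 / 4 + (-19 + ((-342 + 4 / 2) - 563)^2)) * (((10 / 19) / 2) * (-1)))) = 60401 / 2201572575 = 0.00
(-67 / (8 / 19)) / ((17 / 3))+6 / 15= -18823 / 680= -27.68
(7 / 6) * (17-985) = -3388 / 3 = -1129.33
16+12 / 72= 97 / 6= 16.17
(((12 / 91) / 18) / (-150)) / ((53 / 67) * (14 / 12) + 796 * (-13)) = 0.00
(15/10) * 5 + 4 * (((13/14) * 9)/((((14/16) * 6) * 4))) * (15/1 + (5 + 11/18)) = 40.31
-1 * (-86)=86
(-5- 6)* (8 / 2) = -44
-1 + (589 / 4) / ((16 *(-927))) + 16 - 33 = -1068493 / 59328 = -18.01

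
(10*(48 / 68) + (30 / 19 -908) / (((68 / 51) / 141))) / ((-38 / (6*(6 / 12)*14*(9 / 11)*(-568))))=-302133132756 / 6137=-49231405.04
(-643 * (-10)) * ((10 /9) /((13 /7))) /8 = 112525 /234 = 480.88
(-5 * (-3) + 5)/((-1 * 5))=-4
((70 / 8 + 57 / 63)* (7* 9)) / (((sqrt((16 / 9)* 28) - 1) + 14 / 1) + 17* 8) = 3262653 / 797444 - 14598* sqrt(7) / 199361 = 3.90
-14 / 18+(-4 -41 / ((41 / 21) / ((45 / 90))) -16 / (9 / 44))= -187 / 2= -93.50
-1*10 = -10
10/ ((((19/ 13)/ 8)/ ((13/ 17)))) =13520/ 323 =41.86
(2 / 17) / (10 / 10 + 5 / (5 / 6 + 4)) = 58 / 1003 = 0.06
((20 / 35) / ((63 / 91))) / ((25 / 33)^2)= 6292 / 4375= 1.44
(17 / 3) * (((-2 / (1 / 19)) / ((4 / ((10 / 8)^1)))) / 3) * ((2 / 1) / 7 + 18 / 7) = -8075 / 126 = -64.09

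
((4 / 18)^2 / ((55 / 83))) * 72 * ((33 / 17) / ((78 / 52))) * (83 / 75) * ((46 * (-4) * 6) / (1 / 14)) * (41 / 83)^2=-554272768 / 19125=-28981.58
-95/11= -8.64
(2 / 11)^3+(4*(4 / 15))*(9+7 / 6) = 649888 / 59895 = 10.85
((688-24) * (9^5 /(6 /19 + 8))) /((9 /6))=248320728 /79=3143300.35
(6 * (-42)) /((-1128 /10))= 105 /47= 2.23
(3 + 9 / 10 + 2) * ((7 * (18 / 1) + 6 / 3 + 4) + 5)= 8083 / 10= 808.30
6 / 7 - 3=-15 / 7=-2.14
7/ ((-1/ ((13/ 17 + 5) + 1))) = -805/ 17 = -47.35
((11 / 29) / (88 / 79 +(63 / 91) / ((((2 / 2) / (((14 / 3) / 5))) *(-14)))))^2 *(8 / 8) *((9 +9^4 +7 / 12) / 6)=251565707825575 / 1820392275528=138.19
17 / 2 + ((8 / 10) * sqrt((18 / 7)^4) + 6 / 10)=7051 / 490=14.39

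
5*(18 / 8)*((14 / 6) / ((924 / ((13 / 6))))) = 65 / 1056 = 0.06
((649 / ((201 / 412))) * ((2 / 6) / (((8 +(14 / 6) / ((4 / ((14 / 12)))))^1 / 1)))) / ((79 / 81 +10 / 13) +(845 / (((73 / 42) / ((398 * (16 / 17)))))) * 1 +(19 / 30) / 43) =240397808219712 / 857027765121464125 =0.00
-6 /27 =-2 /9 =-0.22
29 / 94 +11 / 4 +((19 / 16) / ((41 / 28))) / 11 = 66394 / 21197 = 3.13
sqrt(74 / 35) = sqrt(2590) / 35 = 1.45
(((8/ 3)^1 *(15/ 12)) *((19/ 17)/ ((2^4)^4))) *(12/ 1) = 95/ 139264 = 0.00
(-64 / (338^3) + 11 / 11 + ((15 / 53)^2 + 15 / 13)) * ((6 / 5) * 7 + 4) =1877914688518 / 67792532405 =27.70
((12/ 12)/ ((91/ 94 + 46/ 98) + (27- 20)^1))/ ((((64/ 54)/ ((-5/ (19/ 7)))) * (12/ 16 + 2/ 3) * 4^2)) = -0.01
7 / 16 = 0.44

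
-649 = -649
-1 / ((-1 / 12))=12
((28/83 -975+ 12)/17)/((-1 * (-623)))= -79901/879053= -0.09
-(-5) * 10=50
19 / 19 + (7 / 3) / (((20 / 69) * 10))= 361 / 200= 1.80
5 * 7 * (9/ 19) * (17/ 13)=5355/ 247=21.68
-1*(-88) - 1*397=-309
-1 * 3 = -3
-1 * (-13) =13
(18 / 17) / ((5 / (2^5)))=576 / 85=6.78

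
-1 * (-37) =37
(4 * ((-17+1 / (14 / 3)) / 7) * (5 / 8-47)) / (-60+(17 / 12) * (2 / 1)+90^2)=37365 / 675598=0.06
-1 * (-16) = 16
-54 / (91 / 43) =-2322 / 91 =-25.52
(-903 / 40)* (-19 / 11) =17157 / 440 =38.99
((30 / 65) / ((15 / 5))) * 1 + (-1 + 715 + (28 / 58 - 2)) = 268664 / 377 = 712.64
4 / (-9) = -4 / 9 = -0.44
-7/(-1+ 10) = -7/9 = -0.78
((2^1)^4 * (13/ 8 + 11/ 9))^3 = 68921000/ 729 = 94541.84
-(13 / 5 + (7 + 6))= -78 / 5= -15.60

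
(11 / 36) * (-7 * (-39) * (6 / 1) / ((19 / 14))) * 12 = 84084 / 19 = 4425.47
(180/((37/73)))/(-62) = -6570/1147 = -5.73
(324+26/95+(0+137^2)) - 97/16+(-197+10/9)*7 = 242354729/13680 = 17715.99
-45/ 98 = -0.46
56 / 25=2.24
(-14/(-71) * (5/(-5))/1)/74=-7/2627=-0.00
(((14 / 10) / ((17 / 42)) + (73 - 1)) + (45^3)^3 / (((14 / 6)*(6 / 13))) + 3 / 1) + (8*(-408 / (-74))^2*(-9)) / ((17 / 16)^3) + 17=702632025249386.78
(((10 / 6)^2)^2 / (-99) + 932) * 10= 74730830 / 8019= 9319.22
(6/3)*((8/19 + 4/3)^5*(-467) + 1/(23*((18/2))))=-214819866290654/13838917311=-15522.88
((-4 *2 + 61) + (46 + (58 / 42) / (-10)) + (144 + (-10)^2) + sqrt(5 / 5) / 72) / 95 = 864047 / 239400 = 3.61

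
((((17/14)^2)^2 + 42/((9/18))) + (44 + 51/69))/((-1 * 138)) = -115670759/121932384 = -0.95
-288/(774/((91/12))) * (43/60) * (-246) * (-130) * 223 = -43264676/3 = -14421558.67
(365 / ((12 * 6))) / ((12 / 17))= 6205 / 864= 7.18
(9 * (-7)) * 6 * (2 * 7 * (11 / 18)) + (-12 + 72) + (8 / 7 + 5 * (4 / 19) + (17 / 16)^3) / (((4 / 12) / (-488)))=-554588067 / 68096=-8144.21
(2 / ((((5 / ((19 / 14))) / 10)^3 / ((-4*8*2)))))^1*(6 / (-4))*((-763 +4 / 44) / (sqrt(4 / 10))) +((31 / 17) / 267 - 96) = -4631479.09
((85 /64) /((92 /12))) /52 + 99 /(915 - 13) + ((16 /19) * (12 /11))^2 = 131192956599 /137084257024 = 0.96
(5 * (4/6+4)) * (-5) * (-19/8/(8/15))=16625/32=519.53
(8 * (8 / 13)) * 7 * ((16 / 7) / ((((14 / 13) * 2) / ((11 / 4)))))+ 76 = 1236 / 7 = 176.57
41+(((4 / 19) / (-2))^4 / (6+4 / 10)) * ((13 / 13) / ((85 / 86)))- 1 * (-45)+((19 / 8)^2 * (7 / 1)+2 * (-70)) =-2058156801 / 141789248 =-14.52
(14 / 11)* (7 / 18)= 49 / 99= 0.49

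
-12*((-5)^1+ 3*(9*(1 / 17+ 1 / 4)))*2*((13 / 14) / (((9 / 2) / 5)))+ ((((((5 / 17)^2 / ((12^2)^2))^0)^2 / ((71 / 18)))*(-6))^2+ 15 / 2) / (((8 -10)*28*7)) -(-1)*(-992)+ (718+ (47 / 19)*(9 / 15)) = -6801454678051 / 19148137680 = -355.20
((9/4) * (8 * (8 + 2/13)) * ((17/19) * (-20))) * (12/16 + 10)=-6973740/247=-28233.77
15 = 15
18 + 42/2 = 39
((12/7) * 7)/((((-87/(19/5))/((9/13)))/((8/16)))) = -342/1885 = -0.18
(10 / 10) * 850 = 850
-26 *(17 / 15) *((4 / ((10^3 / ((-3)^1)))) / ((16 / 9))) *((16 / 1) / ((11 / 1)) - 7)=-121329 / 110000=-1.10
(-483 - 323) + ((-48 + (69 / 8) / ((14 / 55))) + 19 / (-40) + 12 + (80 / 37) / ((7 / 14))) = -16664407 / 20720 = -804.27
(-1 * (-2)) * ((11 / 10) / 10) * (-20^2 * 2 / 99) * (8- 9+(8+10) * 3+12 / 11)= -9520 / 99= -96.16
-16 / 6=-8 / 3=-2.67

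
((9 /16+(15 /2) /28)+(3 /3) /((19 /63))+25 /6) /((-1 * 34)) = -53069 /217056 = -0.24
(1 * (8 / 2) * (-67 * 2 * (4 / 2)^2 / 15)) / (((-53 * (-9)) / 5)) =-2144 / 1431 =-1.50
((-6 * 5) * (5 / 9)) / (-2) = 25 / 3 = 8.33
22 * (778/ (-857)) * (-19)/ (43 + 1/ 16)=5203264/ 590473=8.81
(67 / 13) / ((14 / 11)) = 737 / 182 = 4.05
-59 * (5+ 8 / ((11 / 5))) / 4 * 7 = -39235 / 44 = -891.70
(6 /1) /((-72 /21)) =-7 /4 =-1.75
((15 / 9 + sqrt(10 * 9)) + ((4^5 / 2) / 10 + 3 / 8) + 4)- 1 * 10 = 3 * sqrt(10) + 5669 / 120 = 56.73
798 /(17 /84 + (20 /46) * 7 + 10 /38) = 29292984 /128809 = 227.41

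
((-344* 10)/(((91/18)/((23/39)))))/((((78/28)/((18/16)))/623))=-221812920/2197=-100961.73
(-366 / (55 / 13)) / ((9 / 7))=-67.28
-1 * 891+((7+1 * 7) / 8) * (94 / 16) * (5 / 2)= -55379 / 64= -865.30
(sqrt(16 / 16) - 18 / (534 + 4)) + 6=1874 / 269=6.97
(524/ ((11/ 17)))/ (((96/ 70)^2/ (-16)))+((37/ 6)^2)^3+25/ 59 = 1456569743041/ 30279744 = 48103.77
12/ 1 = 12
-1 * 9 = -9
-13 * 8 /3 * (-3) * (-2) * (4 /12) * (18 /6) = -208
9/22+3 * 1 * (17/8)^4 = 2774625/45056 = 61.58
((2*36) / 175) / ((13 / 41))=2952 / 2275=1.30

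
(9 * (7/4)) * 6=189/2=94.50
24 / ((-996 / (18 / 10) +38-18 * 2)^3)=-81 / 565609283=-0.00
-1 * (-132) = 132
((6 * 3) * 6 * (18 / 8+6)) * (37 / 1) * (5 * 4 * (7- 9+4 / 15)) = -1142856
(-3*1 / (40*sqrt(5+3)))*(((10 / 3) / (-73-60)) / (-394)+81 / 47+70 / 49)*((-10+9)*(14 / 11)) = 2911177*sqrt(2) / 38702620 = 0.11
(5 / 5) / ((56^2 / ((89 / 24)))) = 89 / 75264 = 0.00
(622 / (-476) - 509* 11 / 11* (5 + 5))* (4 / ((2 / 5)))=-6058655 / 119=-50913.07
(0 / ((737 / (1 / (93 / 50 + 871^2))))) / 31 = 0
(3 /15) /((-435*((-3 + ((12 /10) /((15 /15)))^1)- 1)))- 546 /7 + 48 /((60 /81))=-80387 /6090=-13.20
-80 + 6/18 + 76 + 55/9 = 22/9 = 2.44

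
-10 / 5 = -2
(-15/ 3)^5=-3125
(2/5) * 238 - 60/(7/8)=932/35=26.63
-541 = -541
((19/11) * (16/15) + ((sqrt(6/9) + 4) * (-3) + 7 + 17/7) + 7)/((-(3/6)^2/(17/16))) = -123131/4620 + 17 * sqrt(6)/4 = -16.24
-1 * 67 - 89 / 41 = -2836 / 41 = -69.17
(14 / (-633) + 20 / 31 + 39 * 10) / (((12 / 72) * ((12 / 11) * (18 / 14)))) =295110046 / 176607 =1671.00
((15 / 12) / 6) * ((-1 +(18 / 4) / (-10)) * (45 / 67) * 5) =-2175 / 2144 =-1.01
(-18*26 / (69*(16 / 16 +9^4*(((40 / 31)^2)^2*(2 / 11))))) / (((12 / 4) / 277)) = -0.19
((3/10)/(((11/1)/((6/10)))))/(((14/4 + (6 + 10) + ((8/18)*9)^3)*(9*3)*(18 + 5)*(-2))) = -1/6337650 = -0.00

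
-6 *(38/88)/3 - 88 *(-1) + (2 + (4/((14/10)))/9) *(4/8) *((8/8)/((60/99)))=411403/4620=89.05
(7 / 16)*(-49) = -343 / 16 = -21.44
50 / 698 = 25 / 349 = 0.07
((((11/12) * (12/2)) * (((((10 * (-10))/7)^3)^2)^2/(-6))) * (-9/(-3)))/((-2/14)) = 2750000000000000000000000/1977326743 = 1390766604323421.12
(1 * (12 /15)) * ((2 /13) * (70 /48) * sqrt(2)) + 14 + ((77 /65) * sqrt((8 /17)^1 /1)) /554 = 77 * sqrt(34) /306085 + 7 * sqrt(2) /39 + 14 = 14.26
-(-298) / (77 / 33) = 894 / 7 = 127.71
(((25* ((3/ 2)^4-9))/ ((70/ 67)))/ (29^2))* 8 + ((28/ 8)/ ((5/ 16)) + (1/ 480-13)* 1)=-1087583/ 403680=-2.69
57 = 57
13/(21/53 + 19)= 689/1028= 0.67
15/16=0.94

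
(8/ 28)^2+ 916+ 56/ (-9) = 401248/ 441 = 909.86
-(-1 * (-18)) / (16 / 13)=-117 / 8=-14.62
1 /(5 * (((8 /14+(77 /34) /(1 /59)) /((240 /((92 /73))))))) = 208488 /734551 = 0.28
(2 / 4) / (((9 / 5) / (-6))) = -5 / 3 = -1.67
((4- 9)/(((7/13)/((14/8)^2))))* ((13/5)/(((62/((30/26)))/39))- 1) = -25025/992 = -25.23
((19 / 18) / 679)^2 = 361 / 149377284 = 0.00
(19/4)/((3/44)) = 209/3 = 69.67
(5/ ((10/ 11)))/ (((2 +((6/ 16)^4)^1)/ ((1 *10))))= 225280/ 8273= 27.23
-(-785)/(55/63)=9891/11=899.18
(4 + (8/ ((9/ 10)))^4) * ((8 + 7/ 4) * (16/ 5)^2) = 34100555008/ 54675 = 623695.56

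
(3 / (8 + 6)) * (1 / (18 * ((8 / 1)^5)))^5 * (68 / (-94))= -17 / 7828649392559191449049006866432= -0.00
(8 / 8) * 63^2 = 3969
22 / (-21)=-22 / 21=-1.05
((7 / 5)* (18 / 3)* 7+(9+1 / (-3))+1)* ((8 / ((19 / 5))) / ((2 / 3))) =4108 / 19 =216.21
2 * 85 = 170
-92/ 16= -23/ 4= -5.75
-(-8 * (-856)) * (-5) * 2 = 68480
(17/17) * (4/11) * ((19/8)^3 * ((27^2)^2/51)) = 1215051273/23936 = 50762.50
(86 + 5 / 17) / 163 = 9 / 17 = 0.53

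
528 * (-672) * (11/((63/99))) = -6133248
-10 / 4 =-5 / 2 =-2.50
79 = 79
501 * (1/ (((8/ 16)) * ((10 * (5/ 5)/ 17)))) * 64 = 545088/ 5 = 109017.60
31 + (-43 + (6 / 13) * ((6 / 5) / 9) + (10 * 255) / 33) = 46714 / 715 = 65.33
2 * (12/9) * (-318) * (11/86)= -4664/43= -108.47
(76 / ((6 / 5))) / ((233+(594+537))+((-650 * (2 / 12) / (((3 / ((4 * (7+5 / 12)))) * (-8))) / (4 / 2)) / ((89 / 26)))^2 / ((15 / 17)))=8864640 / 251608477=0.04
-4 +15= 11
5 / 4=1.25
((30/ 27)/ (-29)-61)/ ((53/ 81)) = -143379/ 1537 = -93.28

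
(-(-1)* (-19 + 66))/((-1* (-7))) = 47/7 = 6.71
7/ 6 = 1.17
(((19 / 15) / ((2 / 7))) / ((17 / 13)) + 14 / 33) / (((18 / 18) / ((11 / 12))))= 3.50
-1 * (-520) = 520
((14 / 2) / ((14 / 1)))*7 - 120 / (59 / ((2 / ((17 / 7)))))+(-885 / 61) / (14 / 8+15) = 7861267 / 8198522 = 0.96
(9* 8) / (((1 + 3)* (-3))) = -6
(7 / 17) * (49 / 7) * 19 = 931 / 17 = 54.76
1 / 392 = 0.00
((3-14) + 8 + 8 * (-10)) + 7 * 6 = -41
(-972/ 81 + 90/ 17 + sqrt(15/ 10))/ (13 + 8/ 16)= -76/ 153 + sqrt(6)/ 27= -0.41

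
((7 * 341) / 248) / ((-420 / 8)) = -11 / 60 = -0.18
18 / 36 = 1 / 2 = 0.50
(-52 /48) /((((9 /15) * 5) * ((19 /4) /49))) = -637 /171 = -3.73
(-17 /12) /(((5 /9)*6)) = -17 /40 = -0.42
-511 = -511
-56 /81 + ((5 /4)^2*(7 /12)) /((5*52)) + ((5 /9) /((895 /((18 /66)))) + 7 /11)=-27239327 /530779392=-0.05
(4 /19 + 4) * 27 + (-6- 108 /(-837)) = 63502 /589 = 107.81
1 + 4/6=5/3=1.67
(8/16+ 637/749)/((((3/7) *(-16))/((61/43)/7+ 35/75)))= -436679/3312720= -0.13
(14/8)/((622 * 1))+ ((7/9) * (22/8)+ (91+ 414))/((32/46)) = 729.01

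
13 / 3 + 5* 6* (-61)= -5477 / 3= -1825.67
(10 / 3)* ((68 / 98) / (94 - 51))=340 / 6321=0.05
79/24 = 3.29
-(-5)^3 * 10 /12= 104.17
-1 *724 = -724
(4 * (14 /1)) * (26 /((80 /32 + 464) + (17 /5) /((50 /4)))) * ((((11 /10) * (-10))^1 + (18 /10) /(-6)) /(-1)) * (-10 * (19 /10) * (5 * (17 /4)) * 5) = -8303522500 /116693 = -71156.99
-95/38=-5/2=-2.50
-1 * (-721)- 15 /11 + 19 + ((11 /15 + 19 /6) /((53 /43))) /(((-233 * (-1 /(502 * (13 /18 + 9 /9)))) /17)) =3823440023 /4075170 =938.23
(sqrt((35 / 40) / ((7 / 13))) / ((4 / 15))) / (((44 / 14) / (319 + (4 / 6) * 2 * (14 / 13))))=437395 * sqrt(26) / 4576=487.39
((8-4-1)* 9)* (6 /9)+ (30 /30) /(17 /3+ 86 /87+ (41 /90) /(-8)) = 2500758 /137771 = 18.15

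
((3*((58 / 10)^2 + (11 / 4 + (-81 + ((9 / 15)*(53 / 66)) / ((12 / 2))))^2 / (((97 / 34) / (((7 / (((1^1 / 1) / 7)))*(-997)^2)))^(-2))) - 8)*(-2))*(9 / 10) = -69375754115574413904246 / 414787834908926770445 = -167.26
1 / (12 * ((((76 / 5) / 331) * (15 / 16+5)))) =331 / 1083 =0.31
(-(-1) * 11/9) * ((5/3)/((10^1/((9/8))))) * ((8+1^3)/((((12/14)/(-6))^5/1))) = -554631/16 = -34664.44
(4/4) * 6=6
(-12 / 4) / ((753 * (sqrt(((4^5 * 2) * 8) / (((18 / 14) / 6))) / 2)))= -sqrt(42) / 224896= -0.00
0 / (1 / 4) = 0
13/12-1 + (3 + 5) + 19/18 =329/36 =9.14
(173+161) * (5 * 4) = 6680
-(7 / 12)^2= -49 / 144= -0.34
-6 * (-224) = 1344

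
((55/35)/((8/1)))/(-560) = -11/31360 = -0.00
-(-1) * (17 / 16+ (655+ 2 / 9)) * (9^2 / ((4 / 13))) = 11057085 / 64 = 172766.95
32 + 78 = 110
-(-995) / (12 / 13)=12935 / 12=1077.92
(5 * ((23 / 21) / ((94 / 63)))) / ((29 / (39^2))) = 524745 / 2726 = 192.50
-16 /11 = -1.45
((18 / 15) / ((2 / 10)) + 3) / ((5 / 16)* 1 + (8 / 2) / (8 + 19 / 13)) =17712 / 1447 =12.24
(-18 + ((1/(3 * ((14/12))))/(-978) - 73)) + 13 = -266995/3423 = -78.00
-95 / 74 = -1.28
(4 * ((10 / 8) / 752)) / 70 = 1 / 10528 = 0.00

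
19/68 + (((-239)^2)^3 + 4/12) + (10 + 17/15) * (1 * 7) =190102390230292337/1020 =186374892382639.55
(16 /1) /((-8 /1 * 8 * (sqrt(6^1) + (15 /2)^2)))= -75 /16843 + 4 * sqrt(6) /50529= -0.00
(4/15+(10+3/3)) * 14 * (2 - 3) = -2366/15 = -157.73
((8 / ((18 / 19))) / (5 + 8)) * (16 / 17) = 1216 / 1989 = 0.61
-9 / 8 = -1.12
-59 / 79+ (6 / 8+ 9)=2845 / 316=9.00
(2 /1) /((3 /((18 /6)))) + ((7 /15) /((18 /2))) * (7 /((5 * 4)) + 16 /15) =3359 /1620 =2.07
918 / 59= 15.56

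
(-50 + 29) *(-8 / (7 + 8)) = 56 / 5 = 11.20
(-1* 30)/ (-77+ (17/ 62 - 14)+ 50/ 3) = 1116/ 2755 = 0.41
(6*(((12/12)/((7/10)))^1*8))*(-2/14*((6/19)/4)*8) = -5760/931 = -6.19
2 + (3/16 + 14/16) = 49/16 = 3.06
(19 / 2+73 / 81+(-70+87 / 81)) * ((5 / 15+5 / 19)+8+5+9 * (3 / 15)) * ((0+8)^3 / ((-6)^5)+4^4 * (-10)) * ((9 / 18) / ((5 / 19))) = 6470207117072 / 1476225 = 4382941.03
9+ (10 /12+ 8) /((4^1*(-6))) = 1243 /144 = 8.63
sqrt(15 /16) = sqrt(15) /4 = 0.97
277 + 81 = 358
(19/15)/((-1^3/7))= -133/15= -8.87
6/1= 6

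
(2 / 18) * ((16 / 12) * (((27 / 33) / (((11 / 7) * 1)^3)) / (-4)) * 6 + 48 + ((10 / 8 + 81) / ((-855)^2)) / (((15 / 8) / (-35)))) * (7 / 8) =1336663518841 / 288979299675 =4.63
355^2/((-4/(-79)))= 9955975/4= 2488993.75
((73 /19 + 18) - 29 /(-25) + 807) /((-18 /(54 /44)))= -107523 /1900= -56.59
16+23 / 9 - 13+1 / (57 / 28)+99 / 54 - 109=-34583 / 342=-101.12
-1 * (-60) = 60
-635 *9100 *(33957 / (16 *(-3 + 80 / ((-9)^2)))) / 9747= 147165393375 / 235372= 625245.97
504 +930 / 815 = 82338 / 163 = 505.14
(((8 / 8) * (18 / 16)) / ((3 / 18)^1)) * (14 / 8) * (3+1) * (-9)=-1701 / 4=-425.25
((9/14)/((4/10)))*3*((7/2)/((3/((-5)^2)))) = 1125/8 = 140.62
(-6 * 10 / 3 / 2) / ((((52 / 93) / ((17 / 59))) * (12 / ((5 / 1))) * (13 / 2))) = -13175 / 39884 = -0.33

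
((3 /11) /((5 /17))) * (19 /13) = 969 /715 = 1.36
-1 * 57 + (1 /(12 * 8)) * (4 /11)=-15047 /264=-57.00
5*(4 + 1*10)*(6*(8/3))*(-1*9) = -10080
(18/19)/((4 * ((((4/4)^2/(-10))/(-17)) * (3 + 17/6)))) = 918/133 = 6.90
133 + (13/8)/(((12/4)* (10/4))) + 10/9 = 24179/180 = 134.33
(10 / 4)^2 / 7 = 25 / 28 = 0.89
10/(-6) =-1.67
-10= -10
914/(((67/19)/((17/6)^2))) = 2509387/1206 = 2080.75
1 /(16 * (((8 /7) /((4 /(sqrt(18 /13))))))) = 7 * sqrt(26) /192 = 0.19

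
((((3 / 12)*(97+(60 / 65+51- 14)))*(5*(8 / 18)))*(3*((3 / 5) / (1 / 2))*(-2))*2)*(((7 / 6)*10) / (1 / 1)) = -491120 / 39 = -12592.82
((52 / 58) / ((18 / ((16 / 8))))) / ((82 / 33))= 143 / 3567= 0.04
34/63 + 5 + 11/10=4183/630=6.64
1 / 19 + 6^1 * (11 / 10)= 632 / 95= 6.65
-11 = -11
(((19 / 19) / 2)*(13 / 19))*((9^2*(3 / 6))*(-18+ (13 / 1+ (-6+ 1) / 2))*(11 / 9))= -19305 / 152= -127.01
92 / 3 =30.67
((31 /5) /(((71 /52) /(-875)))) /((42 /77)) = -1551550 /213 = -7284.27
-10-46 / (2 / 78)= -1804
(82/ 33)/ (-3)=-82/ 99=-0.83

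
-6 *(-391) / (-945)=-782 / 315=-2.48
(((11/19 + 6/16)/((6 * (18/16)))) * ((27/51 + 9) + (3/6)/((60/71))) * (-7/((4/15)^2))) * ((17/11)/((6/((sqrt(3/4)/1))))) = -9525775 * sqrt(3)/525312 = -31.41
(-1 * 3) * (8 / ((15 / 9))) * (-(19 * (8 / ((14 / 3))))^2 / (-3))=-1247616 / 245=-5092.31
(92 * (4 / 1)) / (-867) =-368 / 867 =-0.42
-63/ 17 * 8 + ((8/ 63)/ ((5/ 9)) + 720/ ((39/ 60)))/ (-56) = -2676461/ 54145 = -49.43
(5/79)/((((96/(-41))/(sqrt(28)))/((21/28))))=-205*sqrt(7)/5056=-0.11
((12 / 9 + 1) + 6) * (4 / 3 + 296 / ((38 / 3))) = 35200 / 171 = 205.85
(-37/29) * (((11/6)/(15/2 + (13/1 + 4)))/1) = -0.10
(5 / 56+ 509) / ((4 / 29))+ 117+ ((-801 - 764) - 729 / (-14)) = 73439 / 32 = 2294.97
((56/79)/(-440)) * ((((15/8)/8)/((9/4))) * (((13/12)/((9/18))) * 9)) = -91/27808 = -0.00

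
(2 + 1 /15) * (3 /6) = 31 /30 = 1.03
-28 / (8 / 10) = -35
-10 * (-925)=9250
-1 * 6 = -6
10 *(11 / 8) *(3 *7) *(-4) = -1155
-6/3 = -2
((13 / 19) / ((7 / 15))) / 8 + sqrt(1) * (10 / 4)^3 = 4205 / 266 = 15.81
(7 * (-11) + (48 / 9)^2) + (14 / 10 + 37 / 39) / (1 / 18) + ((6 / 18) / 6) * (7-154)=-16901 / 1170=-14.45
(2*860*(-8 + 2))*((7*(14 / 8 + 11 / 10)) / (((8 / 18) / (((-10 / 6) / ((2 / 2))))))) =772065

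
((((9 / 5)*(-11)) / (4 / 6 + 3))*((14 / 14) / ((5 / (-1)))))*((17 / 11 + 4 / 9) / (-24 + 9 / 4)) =-788 / 7975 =-0.10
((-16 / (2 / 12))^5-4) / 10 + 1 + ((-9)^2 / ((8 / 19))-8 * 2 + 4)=-6522980133 / 8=-815372516.62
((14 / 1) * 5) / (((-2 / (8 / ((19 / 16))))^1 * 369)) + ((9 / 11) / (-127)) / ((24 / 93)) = -52024549 / 78354936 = -0.66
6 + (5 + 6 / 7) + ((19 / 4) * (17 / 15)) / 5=27161 / 2100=12.93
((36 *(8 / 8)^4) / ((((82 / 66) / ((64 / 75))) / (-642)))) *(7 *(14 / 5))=-1594543104 / 5125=-311130.36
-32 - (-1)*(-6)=-38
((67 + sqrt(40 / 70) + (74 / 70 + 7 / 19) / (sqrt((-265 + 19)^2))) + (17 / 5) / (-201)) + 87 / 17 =2 *sqrt(7) / 7 + 6717768859 / 93164505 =72.86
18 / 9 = 2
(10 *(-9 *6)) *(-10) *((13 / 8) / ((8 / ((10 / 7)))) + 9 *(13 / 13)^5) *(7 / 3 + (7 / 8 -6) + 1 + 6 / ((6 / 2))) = 2341125 / 224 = 10451.45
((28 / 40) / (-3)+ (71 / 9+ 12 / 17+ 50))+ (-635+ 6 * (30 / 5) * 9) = -386537 / 1530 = -252.64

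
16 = 16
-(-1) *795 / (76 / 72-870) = -14310 / 15641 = -0.91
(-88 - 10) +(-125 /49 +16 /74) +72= -51371 /1813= -28.33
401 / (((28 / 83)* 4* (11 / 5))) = 166415 / 1232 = 135.08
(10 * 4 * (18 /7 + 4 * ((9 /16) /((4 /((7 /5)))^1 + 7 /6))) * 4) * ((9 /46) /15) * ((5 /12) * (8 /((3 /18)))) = 3555360 /27209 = 130.67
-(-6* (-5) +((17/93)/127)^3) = -49428936146843/1647631204731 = -30.00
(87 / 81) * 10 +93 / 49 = 16721 / 1323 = 12.64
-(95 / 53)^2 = -3.21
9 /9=1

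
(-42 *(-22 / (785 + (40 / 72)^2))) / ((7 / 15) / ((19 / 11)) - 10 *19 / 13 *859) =-27729702 / 295874593489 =-0.00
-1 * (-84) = 84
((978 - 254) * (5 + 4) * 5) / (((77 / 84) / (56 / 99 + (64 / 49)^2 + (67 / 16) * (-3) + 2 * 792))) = 16249560935655 / 290521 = 55932483.14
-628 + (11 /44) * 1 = -2511 /4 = -627.75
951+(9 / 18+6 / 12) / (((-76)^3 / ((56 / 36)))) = 1878597785 / 1975392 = 951.00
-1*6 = -6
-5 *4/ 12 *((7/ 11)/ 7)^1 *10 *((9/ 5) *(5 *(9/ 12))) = -225/ 22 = -10.23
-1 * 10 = -10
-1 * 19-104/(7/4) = -549/7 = -78.43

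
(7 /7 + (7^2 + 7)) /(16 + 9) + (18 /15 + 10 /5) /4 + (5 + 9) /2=252 /25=10.08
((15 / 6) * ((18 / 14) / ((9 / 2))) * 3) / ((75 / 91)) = 13 / 5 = 2.60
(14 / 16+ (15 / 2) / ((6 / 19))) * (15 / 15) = 197 / 8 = 24.62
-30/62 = -15/31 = -0.48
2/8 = 1/4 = 0.25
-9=-9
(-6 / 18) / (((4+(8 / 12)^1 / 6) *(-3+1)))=3 / 74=0.04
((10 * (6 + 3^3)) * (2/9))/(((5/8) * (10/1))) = 176/15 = 11.73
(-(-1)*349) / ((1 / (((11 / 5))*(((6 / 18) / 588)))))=3839 / 8820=0.44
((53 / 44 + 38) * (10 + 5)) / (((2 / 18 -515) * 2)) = -232875 / 407792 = -0.57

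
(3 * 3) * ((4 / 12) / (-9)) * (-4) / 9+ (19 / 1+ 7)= 706 / 27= 26.15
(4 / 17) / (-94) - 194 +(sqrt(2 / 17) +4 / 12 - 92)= -684749 / 2397 +sqrt(34) / 17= -285.33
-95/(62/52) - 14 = -2904/31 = -93.68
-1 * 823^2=-677329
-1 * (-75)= 75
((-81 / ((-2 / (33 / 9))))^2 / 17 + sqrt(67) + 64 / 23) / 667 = sqrt(67) / 667 + 2033159 / 1043188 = 1.96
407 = 407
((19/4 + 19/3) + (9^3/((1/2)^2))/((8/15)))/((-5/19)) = -20818.62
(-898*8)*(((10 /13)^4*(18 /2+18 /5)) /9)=-100576000 /28561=-3521.45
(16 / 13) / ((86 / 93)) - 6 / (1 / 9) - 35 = -87.67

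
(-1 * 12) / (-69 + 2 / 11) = 132 / 757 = 0.17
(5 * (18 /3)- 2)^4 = 614656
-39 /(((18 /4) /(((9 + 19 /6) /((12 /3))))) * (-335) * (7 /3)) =0.03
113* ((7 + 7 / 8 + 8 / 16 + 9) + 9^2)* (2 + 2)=88931 / 2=44465.50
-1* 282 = -282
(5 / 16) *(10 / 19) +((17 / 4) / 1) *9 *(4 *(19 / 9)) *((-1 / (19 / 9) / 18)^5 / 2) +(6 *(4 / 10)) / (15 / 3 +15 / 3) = 84337839 / 208513600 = 0.40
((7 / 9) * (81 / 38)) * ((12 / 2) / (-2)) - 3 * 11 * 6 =-7713 / 38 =-202.97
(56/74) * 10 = 280/37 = 7.57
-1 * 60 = -60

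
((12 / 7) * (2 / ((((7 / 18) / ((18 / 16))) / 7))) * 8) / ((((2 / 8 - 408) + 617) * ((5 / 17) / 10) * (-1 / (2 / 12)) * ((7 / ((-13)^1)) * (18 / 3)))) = 7072 / 1519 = 4.66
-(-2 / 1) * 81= 162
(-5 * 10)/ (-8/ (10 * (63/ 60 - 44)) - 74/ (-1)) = -21475/ 31791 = -0.68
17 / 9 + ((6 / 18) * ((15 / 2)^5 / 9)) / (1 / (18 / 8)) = 2280301 / 1152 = 1979.43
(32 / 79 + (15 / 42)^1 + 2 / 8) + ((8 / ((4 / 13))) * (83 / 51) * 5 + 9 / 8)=48217165 / 225624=213.71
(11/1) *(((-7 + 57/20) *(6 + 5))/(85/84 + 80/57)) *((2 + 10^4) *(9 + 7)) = -213757783008/6425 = -33269693.85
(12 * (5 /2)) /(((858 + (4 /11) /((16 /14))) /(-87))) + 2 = -19654 /18883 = -1.04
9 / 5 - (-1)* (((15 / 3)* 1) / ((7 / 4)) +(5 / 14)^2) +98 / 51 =335179 / 49980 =6.71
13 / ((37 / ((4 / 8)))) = 13 / 74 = 0.18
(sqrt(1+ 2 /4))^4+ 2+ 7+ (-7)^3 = -1327 /4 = -331.75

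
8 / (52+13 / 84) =672 / 4381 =0.15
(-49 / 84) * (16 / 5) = -28 / 15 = -1.87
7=7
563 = 563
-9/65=-0.14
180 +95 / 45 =1639 / 9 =182.11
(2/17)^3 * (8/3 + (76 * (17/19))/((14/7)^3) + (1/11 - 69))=-0.09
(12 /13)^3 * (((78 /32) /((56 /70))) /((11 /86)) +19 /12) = 482886 /24167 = 19.98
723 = 723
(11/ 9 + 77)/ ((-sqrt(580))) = -352 * sqrt(145)/ 1305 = -3.25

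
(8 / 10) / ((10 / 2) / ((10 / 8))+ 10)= 2 / 35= 0.06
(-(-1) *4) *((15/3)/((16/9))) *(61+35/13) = 9315/13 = 716.54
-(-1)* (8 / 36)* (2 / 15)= 4 / 135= 0.03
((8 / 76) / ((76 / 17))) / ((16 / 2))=17 / 5776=0.00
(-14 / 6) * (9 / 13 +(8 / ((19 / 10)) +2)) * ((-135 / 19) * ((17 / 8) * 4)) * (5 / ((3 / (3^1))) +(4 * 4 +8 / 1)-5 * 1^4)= 109563300 / 4693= 23346.11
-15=-15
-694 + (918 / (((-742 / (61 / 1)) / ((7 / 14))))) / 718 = -369760663 / 532756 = -694.05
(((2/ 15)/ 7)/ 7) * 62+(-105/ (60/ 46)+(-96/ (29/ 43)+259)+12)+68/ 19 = 42039733/ 809970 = 51.90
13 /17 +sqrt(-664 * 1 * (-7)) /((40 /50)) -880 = -14947 /17 +5 * sqrt(1162) /2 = -794.01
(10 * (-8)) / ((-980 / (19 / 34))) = 38 / 833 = 0.05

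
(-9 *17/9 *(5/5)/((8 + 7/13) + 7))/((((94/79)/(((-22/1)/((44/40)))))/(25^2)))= 11493.44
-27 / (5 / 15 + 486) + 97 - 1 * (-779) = 1278003 / 1459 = 875.94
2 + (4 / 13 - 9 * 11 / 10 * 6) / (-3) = 4231 / 195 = 21.70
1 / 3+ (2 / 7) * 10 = 67 / 21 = 3.19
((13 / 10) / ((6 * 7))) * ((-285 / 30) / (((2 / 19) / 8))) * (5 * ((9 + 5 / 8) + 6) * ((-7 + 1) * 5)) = 52377.23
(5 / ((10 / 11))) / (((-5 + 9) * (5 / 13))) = 143 / 40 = 3.58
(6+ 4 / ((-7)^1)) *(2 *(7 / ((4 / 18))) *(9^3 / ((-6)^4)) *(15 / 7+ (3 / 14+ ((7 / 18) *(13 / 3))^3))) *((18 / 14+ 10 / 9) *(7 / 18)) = 22588075957 / 17635968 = 1280.80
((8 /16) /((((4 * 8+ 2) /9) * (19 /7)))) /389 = 63 /502588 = 0.00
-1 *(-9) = 9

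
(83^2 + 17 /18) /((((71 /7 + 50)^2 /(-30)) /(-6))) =60769310 /177241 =342.86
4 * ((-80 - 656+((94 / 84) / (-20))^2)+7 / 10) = -518825471 / 176400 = -2941.19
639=639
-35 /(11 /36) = -1260 /11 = -114.55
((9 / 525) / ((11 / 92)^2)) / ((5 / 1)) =25392 / 105875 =0.24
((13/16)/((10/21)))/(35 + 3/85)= 4641/95296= 0.05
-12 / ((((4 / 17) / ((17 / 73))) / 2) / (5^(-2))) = -1734 / 1825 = -0.95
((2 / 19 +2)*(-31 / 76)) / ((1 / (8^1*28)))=-69440 / 361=-192.35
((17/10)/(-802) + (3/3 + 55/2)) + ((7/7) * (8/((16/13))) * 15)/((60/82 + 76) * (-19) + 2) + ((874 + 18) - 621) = 71673256183/239364920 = 299.43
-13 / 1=-13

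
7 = 7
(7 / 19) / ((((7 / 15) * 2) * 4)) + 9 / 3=471 / 152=3.10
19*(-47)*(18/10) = -8037/5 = -1607.40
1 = 1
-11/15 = -0.73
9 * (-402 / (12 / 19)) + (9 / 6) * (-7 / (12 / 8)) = -11471 / 2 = -5735.50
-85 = -85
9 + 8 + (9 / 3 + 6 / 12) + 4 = 24.50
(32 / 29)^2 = 1.22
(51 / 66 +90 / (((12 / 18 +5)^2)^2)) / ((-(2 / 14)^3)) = -294.98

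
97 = 97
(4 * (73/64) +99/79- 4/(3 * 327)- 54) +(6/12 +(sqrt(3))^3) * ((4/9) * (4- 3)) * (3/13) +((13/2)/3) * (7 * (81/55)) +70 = 4 * sqrt(3)/13 +39186534137/886588560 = 44.73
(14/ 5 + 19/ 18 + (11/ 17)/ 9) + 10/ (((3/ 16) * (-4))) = -1599/ 170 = -9.41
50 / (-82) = -25 / 41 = -0.61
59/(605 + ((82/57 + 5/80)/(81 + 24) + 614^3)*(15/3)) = 1129968/22166109681769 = 0.00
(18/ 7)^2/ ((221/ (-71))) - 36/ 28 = -36927/ 10829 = -3.41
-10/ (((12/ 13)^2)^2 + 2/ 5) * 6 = -4284150/ 80401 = -53.28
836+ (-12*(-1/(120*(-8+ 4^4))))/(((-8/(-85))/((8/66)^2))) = 225780209/270072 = 836.00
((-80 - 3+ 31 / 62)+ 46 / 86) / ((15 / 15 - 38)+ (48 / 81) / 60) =2.22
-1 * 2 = -2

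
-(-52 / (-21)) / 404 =-13 / 2121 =-0.01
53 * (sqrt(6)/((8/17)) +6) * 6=2703 * sqrt(6)/4 +1908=3563.24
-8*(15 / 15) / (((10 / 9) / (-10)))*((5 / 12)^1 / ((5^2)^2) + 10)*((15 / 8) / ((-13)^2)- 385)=-4684857303 / 16900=-277210.49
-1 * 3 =-3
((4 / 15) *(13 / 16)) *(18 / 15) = 13 / 50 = 0.26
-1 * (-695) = 695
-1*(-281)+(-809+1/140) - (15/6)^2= -37397/70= -534.24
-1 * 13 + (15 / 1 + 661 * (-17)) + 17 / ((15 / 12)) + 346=-54377 / 5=-10875.40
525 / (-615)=-35 / 41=-0.85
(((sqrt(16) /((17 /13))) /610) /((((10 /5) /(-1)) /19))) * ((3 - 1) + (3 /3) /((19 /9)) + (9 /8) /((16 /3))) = -84877 /663680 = -0.13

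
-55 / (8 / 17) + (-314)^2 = 787833 / 8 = 98479.12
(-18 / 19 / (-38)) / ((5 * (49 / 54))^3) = 1417176 / 5308911125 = 0.00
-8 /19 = -0.42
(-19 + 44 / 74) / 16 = -1.15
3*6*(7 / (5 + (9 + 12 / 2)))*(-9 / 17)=-567 / 170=-3.34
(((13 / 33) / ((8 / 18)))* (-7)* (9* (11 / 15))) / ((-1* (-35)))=-117 / 100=-1.17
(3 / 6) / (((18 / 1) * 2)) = 1 / 72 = 0.01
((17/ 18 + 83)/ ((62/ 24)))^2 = 9132484/ 8649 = 1055.90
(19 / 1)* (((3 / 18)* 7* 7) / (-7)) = -22.17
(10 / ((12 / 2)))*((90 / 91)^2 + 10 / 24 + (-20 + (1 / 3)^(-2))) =-4772435 / 298116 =-16.01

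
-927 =-927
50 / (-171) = -50 / 171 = -0.29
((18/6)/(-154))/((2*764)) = -0.00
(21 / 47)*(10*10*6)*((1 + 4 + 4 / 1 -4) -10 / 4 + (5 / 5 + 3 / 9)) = 48300 / 47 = 1027.66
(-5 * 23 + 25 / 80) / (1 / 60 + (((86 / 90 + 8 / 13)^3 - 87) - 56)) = 367369981875 / 445589505956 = 0.82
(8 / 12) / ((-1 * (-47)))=2 / 141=0.01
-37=-37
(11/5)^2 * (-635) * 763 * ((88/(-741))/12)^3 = 124848023608/54927317835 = 2.27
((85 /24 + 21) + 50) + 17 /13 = 23665 /312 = 75.85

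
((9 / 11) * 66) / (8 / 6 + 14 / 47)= 3807 / 115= 33.10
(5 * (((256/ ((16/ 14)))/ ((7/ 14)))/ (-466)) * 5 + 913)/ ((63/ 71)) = 4902053/ 4893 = 1001.85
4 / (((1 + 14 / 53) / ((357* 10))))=11296.12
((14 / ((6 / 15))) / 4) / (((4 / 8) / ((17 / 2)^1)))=595 / 4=148.75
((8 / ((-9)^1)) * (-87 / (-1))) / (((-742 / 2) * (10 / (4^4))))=29696 / 5565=5.34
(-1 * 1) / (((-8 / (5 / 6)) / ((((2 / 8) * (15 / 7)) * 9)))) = 225 / 448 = 0.50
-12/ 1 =-12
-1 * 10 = -10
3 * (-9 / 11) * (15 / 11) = -405 / 121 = -3.35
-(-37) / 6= 37 / 6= 6.17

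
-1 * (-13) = 13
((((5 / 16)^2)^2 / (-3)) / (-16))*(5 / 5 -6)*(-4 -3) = 21875 / 3145728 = 0.01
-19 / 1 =-19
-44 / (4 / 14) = -154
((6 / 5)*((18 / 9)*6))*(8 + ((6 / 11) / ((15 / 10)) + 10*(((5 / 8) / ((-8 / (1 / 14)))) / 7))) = 2594133 / 21560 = 120.32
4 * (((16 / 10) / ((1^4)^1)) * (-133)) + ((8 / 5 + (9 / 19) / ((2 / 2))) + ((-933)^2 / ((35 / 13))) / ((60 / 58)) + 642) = 2077060179 / 6650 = 312339.88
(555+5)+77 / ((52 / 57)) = 33509 / 52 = 644.40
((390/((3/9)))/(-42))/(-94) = 195/658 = 0.30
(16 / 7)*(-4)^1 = -64 / 7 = -9.14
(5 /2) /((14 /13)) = 65 /28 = 2.32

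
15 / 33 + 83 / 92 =1373 / 1012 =1.36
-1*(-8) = 8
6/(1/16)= 96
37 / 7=5.29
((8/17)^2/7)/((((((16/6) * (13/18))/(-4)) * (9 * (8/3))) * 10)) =-36/131495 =-0.00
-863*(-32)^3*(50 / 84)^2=4418560000 / 441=10019410.43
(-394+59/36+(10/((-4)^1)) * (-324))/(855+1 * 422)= 15035/45972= 0.33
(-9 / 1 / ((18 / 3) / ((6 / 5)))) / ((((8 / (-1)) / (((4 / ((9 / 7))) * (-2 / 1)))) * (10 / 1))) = -7 / 50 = -0.14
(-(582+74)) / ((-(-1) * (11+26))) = -656 / 37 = -17.73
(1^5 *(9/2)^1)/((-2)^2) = 9/8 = 1.12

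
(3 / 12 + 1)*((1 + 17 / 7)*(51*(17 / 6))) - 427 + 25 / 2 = 2867 / 14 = 204.79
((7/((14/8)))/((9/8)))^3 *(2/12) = 16384/2187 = 7.49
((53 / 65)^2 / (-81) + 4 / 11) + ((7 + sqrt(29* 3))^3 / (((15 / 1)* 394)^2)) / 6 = 13* sqrt(87) / 11642700 + 207711974281 / 584382041100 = 0.36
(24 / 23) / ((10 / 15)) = 36 / 23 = 1.57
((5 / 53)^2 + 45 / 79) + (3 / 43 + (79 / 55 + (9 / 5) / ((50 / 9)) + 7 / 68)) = 2240825663387 / 892193175500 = 2.51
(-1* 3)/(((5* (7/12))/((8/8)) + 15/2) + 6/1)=-36/197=-0.18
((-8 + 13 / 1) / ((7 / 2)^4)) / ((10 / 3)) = 24 / 2401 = 0.01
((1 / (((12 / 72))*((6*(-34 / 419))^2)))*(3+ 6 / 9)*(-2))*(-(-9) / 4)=-1931171 / 4624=-417.64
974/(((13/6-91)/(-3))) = 17532/533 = 32.89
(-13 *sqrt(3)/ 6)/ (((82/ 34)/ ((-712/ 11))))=78676 *sqrt(3)/ 1353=100.72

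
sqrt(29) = 5.39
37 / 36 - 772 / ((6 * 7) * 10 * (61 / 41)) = -15961 / 76860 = -0.21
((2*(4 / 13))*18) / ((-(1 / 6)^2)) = -5184 / 13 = -398.77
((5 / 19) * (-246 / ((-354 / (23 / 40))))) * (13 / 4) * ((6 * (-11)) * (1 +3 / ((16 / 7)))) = -14968239 / 286976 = -52.16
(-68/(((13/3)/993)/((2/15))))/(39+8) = -135048/3055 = -44.21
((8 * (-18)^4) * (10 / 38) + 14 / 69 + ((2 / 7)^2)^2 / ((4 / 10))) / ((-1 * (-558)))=347825724433 / 878211369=396.06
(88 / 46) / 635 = 44 / 14605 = 0.00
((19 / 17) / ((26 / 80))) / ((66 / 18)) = 2280 / 2431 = 0.94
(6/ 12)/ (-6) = -1/ 12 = -0.08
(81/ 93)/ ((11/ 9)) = 243/ 341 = 0.71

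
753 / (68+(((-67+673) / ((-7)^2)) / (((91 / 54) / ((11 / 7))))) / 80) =11.05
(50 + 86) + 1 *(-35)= 101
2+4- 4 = 2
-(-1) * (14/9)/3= 14/27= 0.52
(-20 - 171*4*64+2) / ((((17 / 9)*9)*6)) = -7299 / 17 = -429.35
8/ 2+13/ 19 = 89/ 19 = 4.68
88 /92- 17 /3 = -325 /69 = -4.71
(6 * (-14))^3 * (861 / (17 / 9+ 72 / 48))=-9185726592 / 61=-150585681.84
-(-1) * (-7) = -7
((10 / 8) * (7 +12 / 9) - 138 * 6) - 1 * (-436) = -381.58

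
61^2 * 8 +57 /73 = 2173121 /73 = 29768.78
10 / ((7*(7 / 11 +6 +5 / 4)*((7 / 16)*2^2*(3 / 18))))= 10560 / 17003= 0.62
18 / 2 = 9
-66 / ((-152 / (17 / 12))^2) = -0.01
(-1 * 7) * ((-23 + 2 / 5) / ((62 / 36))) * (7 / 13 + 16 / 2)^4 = 488242.74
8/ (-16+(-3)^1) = -8/ 19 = -0.42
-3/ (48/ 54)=-27/ 8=-3.38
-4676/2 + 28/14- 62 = -2398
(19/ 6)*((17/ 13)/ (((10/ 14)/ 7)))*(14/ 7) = 15827/ 195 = 81.16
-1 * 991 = -991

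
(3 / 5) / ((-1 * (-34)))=3 / 170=0.02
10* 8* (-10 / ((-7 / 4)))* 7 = 3200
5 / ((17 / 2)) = 10 / 17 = 0.59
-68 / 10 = -34 / 5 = -6.80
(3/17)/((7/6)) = 18/119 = 0.15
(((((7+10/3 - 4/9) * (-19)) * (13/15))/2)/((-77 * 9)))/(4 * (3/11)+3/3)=21983/391230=0.06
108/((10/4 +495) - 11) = 216/973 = 0.22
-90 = -90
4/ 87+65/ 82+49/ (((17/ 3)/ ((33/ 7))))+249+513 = 97459409/ 121278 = 803.60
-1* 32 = -32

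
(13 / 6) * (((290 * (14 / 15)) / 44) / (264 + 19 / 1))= 2639 / 56034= 0.05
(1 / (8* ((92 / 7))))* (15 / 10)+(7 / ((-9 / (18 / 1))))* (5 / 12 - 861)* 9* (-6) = -957684651 / 1472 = -650600.99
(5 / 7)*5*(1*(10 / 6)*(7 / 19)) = 125 / 57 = 2.19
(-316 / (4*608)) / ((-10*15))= 79 / 91200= 0.00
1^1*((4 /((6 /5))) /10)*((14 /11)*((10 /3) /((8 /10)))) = 175 /99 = 1.77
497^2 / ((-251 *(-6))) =247009 / 1506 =164.02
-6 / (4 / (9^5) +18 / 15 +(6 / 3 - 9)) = 1771470 / 1712401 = 1.03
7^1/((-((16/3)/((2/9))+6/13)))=-91/318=-0.29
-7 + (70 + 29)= 92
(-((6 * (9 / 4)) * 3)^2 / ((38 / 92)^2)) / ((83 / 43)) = -149243067 / 29963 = -4980.91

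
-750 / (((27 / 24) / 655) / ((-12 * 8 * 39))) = 1634880000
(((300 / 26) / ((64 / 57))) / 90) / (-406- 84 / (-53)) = -5035 / 17833088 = -0.00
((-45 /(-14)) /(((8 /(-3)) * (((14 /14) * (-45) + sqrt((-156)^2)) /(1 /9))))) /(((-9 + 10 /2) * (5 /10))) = 5 /8288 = 0.00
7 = 7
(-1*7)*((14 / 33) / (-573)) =98 / 18909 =0.01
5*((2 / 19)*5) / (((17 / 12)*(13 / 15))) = 9000 / 4199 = 2.14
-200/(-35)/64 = 0.09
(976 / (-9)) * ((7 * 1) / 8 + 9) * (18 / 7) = -19276 / 7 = -2753.71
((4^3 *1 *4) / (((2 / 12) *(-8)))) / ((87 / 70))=-4480 / 29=-154.48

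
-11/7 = -1.57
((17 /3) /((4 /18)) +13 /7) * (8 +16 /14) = 12256 /49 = 250.12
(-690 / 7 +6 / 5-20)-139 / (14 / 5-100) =-1972163 / 17010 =-115.94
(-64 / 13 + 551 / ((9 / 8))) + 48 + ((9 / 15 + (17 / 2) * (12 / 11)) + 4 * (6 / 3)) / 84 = 96048097 / 180180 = 533.07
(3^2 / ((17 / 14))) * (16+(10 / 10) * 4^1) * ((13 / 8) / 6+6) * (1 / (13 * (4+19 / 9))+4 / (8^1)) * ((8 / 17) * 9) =83399274 / 41327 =2018.03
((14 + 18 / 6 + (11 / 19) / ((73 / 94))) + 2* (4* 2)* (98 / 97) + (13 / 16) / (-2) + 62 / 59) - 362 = -83174173845 / 254009632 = -327.44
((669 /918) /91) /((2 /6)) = 223 /9282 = 0.02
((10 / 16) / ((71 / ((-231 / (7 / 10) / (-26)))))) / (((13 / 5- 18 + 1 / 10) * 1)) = -1375 / 188292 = -0.01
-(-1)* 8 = 8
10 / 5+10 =12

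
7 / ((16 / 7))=49 / 16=3.06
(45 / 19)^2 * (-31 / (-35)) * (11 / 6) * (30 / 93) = 7425 / 2527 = 2.94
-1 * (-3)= 3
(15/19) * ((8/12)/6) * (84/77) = 20/209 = 0.10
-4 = -4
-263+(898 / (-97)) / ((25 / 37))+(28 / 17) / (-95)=-216746903 / 783275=-276.72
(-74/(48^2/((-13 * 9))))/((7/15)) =7215/896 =8.05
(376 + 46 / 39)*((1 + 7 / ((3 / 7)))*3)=58840 / 3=19613.33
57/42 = 19/14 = 1.36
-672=-672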